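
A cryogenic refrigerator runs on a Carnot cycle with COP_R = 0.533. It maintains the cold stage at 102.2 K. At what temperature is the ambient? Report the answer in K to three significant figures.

294 K

COP_R = T_C/(T_H − T_C) gives T_H − T_C = T_C/COP.
With T_C = 102.20 K, T_H = 102.20 × (1 + 1/0.533) = 293.94 K.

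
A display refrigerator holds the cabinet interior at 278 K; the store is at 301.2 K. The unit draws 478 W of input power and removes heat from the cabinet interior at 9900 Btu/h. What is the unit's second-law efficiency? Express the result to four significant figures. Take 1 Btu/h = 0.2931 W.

0.5066

Converting, Q̇_C = 9900 Btu/h = 2902 W, so COP_actual = Q̇_C/Ẇ = 2902/478.0 = 6.070.
The reservoir spacing is ΔT = 301.2 − 278 = 23.20 K.
COP_Carnot = T_C/ΔT = 278.00/23.20 = 11.98.
η_II = COP_actual/COP_Carnot = 6.070/11.98 = 0.5066.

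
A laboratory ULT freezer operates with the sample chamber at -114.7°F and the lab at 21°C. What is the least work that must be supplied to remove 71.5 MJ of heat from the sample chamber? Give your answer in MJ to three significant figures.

38.2 MJ

In absolute terms T_C = 191.65 K and T_H = 294.15 K, so ΔT = 102.5 K.
The reversible limit is COP_R = T_C/ΔT = 1.870, so W_min = Q_C/COP = Q_C·ΔT/T_C.
W_min = 71.50 × 102.5/191.65 = 38.24 MJ.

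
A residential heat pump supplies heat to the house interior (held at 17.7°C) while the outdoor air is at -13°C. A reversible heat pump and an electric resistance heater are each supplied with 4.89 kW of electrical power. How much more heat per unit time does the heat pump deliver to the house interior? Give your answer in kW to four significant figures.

41.44 kW

In absolute terms T_C = 260.15 K and T_H = 290.85 K, so ΔT = 30.70 K.
COP_Carnot = T_H/ΔT = 290.85/30.70 = 9.474.
The heat pump delivers Q̇_H = COP × Ẇ = 46.33 kW; the resistance heater delivers Ẇ = 4.890 kW.
Extra = (COP − 1)·Ẇ = 41.44 kW.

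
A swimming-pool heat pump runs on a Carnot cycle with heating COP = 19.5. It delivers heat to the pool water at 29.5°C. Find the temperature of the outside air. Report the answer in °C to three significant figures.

14.0 °C

COP_HP = T_H/(T_H − T_C) gives T_H − T_C = T_H/COP.
With T_H = 302.65 K, T_C = 302.65 × (1 − 1/19.5) = 287.13 K.
Converting, 287.13 K = 13.98°C.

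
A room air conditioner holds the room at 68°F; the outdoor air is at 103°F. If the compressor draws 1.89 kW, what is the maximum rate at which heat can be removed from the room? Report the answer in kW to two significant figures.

In absolute terms T_C = 293.15 K and T_H = 312.59 K, so ΔT = 19.44 K.
COP_Carnot = T_C/ΔT = 293.15/19.44 = 15.08.
Q̇_max = COP_Carnot × Ẇ = 15.08 × 1.890 kW = 28.49 kW.

28 kW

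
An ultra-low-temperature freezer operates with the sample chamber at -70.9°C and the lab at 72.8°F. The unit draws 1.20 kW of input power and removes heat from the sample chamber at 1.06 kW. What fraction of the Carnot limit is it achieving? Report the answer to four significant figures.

0.4087

COP_actual = Q̇_C/Ẇ = 1.060/1.200 = 0.8833.
In absolute terms T_C = 202.25 K and T_H = 295.82 K, so ΔT = 93.57 K.
COP_Carnot = T_C/ΔT = 202.25/93.57 = 2.162.
η_II = COP_actual/COP_Carnot = 0.8833/2.162 = 0.4087.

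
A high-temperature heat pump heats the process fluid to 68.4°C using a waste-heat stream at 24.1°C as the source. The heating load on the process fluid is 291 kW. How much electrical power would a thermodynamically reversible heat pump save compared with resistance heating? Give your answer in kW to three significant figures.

In absolute terms T_C = 297.25 K and T_H = 341.55 K, so ΔT = 44.30 K.
COP_Carnot = T_H/ΔT = 341.55/44.30 = 7.710.
Resistance heating needs Ẇ_res = Q̇_H = 291.0 kW; the reversible heat pump needs only Ẇ_hp = Q̇_H/COP = 37.74 kW.
Saving = 291.0 − 37.74 = 253.3 kW.

253 kW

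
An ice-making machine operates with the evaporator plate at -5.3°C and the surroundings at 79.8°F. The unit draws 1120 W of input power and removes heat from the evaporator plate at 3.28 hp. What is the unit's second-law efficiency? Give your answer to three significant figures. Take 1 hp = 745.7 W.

Converting, Q̇_C = 3.280 hp = 2446 W, so COP_actual = Q̇_C/Ẇ = 2446/1120 = 2.184.
In absolute terms T_C = 267.85 K and T_H = 299.71 K, so ΔT = 31.86 K.
COP_Carnot = T_C/ΔT = 267.85/31.86 = 8.408.
η_II = COP_actual/COP_Carnot = 2.184/8.408 = 0.2597.

0.260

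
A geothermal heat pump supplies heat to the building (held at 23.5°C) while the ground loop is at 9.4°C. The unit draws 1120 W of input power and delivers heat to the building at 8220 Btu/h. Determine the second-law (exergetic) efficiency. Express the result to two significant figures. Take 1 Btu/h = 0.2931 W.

Converting, Q̇_H = 8220 Btu/h = 2409 W, so COP_actual = Q̇_H/Ẇ = 2409/1120 = 2.151.
In absolute terms T_C = 282.55 K and T_H = 296.65 K, so ΔT = 14.10 K.
COP_Carnot = T_H/ΔT = 296.65/14.10 = 21.04.
η_II = COP_actual/COP_Carnot = 2.151/21.04 = 0.1022.

0.10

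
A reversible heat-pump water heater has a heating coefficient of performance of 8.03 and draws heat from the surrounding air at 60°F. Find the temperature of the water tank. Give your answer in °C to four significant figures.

56.62 °C

COP_HP = T_H/(T_H − T_C) rearranges to T_H = COP·T_C/(COP − 1).
With T_C = 288.71 K, T_H = 8.03 × 288.71/7.030 = 329.77 K.
Converting, 329.77 K = 56.62°C.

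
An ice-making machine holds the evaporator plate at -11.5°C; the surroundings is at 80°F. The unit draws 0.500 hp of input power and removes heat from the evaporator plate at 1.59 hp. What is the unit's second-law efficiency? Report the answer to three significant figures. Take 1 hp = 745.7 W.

0.464

COP_actual = Q̇_C/Ẇ = 1.590/0.5000 = 3.180.
In absolute terms T_C = 261.65 K and T_H = 299.82 K, so ΔT = 38.17 K.
COP_Carnot = T_C/ΔT = 261.65/38.17 = 6.855.
η_II = COP_actual/COP_Carnot = 3.180/6.855 = 0.4639.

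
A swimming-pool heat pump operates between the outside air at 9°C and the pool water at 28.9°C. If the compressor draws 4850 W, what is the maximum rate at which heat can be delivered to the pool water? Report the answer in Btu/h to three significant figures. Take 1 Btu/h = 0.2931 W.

In absolute terms T_C = 282.15 K and T_H = 302.05 K, so ΔT = 19.90 K.
COP_Carnot = T_H/ΔT = 302.05/19.90 = 15.18.
Q̇_max = COP_Carnot × Ẇ = 15.18 × 4850 W = 73620 W = 251200 Btu/h.

251000 Btu/h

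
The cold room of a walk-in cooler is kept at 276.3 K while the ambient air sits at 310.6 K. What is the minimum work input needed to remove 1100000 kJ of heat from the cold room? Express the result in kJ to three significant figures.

137000 kJ

The reservoir spacing is ΔT = 310.6 − 276.3 = 34.30 K.
The reversible limit is COP_R = T_C/ΔT = 8.055, so W_min = Q_C/COP = Q_C·ΔT/T_C.
W_min = 1100000 × 34.30/276.30 = 136600 kJ.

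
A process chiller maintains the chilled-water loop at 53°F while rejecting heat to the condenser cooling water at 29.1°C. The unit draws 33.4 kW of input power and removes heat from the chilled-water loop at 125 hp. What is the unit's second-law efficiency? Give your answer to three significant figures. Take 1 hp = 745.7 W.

0.171

Converting, Q̇_C = 125.0 hp = 93.21 kW, so COP_actual = Q̇_C/Ẇ = 93.21/33.40 = 2.791.
In absolute terms T_C = 284.82 K and T_H = 302.25 K, so ΔT = 17.43 K.
COP_Carnot = T_C/ΔT = 284.82/17.43 = 16.34.
η_II = COP_actual/COP_Carnot = 2.791/16.34 = 0.1708.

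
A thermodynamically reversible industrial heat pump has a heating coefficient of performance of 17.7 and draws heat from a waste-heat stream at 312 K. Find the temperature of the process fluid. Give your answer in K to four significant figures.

COP_HP = T_H/(T_H − T_C) rearranges to T_H = COP·T_C/(COP − 1).
With T_C = 312.00 K, T_H = 17.7 × 312.00/16.70 = 330.68 K.

330.7 K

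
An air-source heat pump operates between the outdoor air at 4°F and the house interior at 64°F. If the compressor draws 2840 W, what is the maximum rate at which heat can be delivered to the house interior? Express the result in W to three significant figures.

In absolute terms T_C = 257.59 K and T_H = 290.93 K, so ΔT = 33.33 K.
COP_Carnot = T_H/ΔT = 290.93/33.33 = 8.728.
Q̇_max = COP_Carnot × Ẇ = 8.728 × 2840 W = 24790 W.

24800 W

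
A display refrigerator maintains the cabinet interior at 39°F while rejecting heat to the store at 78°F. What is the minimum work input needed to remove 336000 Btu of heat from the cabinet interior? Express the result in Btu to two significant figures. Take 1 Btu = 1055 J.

In absolute terms T_C = 277.04 K and T_H = 298.71 K, so ΔT = 21.67 K.
The reversible limit is COP_R = T_C/ΔT = 12.79, so W_min = Q_C/COP = Q_C·ΔT/T_C.
W_min = 336000 × 21.67/277.04 = 26280 Btu.

26000 Btu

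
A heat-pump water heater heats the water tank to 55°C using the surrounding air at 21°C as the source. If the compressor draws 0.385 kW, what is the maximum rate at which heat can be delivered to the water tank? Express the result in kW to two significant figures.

3.7 kW

In absolute terms T_C = 294.15 K and T_H = 328.15 K, so ΔT = 34.00 K.
COP_Carnot = T_H/ΔT = 328.15/34.00 = 9.651.
Q̇_max = COP_Carnot × Ẇ = 9.651 × 0.3850 kW = 3.716 kW.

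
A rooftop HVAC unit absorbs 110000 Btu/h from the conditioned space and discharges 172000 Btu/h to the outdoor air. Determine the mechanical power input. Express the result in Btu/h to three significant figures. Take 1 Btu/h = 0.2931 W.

62000 Btu/h

For a cyclic device the first law requires Q̇_H = Q̇_C + Ẇ.
Ẇ = Q̇_H − Q̇_C = 62000 Btu/h.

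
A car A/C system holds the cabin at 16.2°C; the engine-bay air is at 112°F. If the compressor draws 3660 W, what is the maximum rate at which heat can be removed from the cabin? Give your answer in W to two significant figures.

In absolute terms T_C = 289.35 K and T_H = 317.59 K, so ΔT = 28.24 K.
COP_Carnot = T_C/ΔT = 289.35/28.24 = 10.24.
Q̇_max = COP_Carnot × Ẇ = 10.24 × 3660 W = 37490 W.

37000 W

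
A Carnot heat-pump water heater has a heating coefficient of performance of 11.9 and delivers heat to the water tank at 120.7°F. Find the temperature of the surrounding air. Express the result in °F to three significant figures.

71.9 °F

COP_HP = T_H/(T_H − T_C) gives T_H − T_C = T_H/COP.
With T_H = 322.43 K, T_C = 322.43 × (1 − 1/11.9) = 295.33 K.
Converting, 295.33 K = 71.93°F.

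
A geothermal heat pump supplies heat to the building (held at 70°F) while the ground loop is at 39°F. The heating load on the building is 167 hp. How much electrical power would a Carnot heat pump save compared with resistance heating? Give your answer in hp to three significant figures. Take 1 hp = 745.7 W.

In absolute terms T_C = 277.04 K and T_H = 294.26 K, so ΔT = 17.22 K.
COP_Carnot = T_H/ΔT = 294.26/17.22 = 17.09.
Resistance heating needs Ẇ_res = Q̇_H = 167.0 hp; the reversible heat pump needs only Ẇ_hp = Q̇_H/COP = 9.774 hp.
Saving = 167.0 − 9.774 = 157.2 hp.

157 hp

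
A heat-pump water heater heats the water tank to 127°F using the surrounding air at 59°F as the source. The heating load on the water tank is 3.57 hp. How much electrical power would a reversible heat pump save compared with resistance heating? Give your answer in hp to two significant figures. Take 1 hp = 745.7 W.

3.2 hp

In absolute terms T_C = 288.15 K and T_H = 325.93 K, so ΔT = 37.78 K.
COP_Carnot = T_H/ΔT = 325.93/37.78 = 8.628.
Resistance heating needs Ẇ_res = Q̇_H = 3.570 hp; the reversible heat pump needs only Ẇ_hp = Q̇_H/COP = 0.4138 hp.
Saving = 3.570 − 0.4138 = 3.156 hp.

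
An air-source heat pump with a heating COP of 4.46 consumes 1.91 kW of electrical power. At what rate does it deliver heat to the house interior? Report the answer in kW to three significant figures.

8.52 kW

Q̇_H = COP_HP × Ẇ = 4.46 × 1.910 = 8.519 kW.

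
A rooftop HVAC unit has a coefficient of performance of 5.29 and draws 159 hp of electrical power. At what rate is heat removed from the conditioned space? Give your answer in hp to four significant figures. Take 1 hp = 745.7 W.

841.1 hp

Q̇_C = COP × Ẇ = 5.29 × 159.0 = 841.1 hp.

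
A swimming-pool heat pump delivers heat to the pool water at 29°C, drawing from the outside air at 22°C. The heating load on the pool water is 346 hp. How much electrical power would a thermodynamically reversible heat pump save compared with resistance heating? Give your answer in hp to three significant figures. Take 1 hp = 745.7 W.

In absolute terms T_C = 295.15 K and T_H = 302.15 K, so ΔT = 7.000 K.
COP_Carnot = T_H/ΔT = 302.15/7.000 = 43.16.
Resistance heating needs Ẇ_res = Q̇_H = 346.0 hp; the reversible heat pump needs only Ẇ_hp = Q̇_H/COP = 8.016 hp.
Saving = 346.0 − 8.016 = 338.0 hp.

338 hp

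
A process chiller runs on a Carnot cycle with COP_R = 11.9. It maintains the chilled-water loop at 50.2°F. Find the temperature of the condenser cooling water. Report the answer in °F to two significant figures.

93 °F

COP_R = T_C/(T_H − T_C) gives T_H − T_C = T_C/COP.
With T_C = 283.26 K, T_H = 283.26 × (1 + 1/11.9) = 307.06 K.
Converting, 307.06 K = 93.05°F.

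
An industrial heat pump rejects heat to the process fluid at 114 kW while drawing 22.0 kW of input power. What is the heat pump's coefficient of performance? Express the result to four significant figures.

The first law gives Q̇_H = Q̇_C + Ẇ, so the three rates are Q̇_C = 92.00, Q̇_H = 114.0, Ẇ = 22.00 kW.
COP_HP = Q̇_H/Ẇ = 114.0/22.00 = 5.182.

5.182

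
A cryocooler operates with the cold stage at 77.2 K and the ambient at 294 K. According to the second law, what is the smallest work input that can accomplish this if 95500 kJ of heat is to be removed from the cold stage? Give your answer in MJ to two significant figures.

The reservoir spacing is ΔT = 294 − 77.2 = 216.8 K.
The reversible limit is COP_R = T_C/ΔT = 0.3561, so W_min = Q_C/COP = Q_C·ΔT/T_C.
W_min = 95500 × 216.8/77.20 = 268200 kJ = 268.2 MJ.

270 MJ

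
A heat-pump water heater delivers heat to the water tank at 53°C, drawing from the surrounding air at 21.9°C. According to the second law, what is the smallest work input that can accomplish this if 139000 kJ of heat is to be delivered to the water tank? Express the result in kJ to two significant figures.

In absolute terms T_C = 295.05 K and T_H = 326.15 K, so ΔT = 31.10 K.
The reversible limit is COP_HP = T_H/ΔT = 10.49, so W_min = Q_H/COP = Q_H·ΔT/T_H.
W_min = 139000 × 31.10/326.15 = 13250 kJ.

13000 kJ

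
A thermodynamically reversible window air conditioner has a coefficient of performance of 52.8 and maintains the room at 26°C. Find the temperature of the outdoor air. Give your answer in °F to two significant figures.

COP_R = T_C/(T_H − T_C) gives T_H − T_C = T_C/COP.
With T_C = 299.15 K, T_H = 299.15 × (1 + 1/52.8) = 304.82 K.
Converting, 304.82 K = 89.00°F.

89 °F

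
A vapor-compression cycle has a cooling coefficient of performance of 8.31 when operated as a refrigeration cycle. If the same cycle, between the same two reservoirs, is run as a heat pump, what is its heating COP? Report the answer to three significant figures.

The first law on one cycle gives Q_H = Q_C + W, so Q_H/W = Q_C/W + 1.
COP_HP = COP_R + 1 = 8.31 + 1 = 9.31.

9.31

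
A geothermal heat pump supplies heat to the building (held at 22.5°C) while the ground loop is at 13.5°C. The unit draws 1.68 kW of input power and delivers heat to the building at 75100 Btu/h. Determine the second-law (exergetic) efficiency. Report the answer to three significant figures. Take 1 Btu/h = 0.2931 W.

Converting, Q̇_H = 75100 Btu/h = 22.01 kW, so COP_actual = Q̇_H/Ẇ = 22.01/1.680 = 13.10.
In absolute terms T_C = 286.65 K and T_H = 295.65 K, so ΔT = 9.000 K.
COP_Carnot = T_H/ΔT = 295.65/9.000 = 32.85.
η_II = COP_actual/COP_Carnot = 13.10/32.85 = 0.3989.

0.399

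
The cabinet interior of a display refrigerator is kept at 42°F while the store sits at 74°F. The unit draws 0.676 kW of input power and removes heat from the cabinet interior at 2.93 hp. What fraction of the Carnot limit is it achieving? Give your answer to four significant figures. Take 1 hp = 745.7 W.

0.2062

Converting, Q̇_C = 2.930 hp = 2.185 kW, so COP_actual = Q̇_C/Ẇ = 2.185/0.6760 = 3.232.
In absolute terms T_C = 278.71 K and T_H = 296.48 K, so ΔT = 17.78 K.
COP_Carnot = T_C/ΔT = 278.71/17.78 = 15.68.
η_II = COP_actual/COP_Carnot = 3.232/15.68 = 0.2062.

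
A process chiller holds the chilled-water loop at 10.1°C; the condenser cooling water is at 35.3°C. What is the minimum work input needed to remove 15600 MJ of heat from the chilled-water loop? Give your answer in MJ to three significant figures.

1390 MJ

In absolute terms T_C = 283.25 K and T_H = 308.45 K, so ΔT = 25.20 K.
The reversible limit is COP_R = T_C/ΔT = 11.24, so W_min = Q_C/COP = Q_C·ΔT/T_C.
W_min = 15600 × 25.20/283.25 = 1388 MJ.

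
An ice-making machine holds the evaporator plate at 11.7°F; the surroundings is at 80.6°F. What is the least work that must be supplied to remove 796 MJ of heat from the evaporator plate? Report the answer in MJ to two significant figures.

120 MJ

In absolute terms T_C = 261.87 K and T_H = 300.15 K, so ΔT = 38.28 K.
The reversible limit is COP_R = T_C/ΔT = 6.841, so W_min = Q_C/COP = Q_C·ΔT/T_C.
W_min = 796.0 × 38.28/261.87 = 116.4 MJ.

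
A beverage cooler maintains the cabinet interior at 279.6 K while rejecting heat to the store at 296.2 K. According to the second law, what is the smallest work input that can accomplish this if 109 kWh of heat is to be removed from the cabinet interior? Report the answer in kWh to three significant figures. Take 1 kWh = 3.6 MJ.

The reservoir spacing is ΔT = 296.2 − 279.6 = 16.60 K.
The reversible limit is COP_R = T_C/ΔT = 16.84, so W_min = Q_C/COP = Q_C·ΔT/T_C.
W_min = 109.0 × 16.60/279.60 = 6.471 kWh.

6.47 kWh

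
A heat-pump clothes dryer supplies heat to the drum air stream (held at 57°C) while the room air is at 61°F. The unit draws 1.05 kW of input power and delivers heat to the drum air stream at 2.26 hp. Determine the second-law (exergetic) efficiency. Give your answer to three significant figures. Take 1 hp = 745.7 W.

0.199

Converting, Q̇_H = 2.260 hp = 1.685 kW, so COP_actual = Q̇_H/Ẇ = 1.685/1.050 = 1.605.
In absolute terms T_C = 289.26 K and T_H = 330.15 K, so ΔT = 40.89 K.
COP_Carnot = T_H/ΔT = 330.15/40.89 = 8.074.
η_II = COP_actual/COP_Carnot = 1.605/8.074 = 0.1988.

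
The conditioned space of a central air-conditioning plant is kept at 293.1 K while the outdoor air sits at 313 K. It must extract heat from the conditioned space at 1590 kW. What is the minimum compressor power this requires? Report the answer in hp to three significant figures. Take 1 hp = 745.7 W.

The reservoir spacing is ΔT = 313 − 293.1 = 19.90 K.
COP_Carnot = T_C/ΔT = 293.10/19.90 = 14.73.
Ẇ_min = Q̇/COP_Carnot = 1590/14.73 = 108.0 kW = 144.8 hp.

145 hp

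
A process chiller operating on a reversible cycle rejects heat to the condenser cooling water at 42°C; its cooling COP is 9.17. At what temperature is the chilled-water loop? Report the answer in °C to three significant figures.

11.0 °C

For a Carnot refrigerator COP_R = T_C/(T_H − T_C), so T_C = COP·T_H/(1 + COP).
With T_H = 315.15 K, T_C = 9.17 × 315.15/10.17 = 284.16 K.
Converting, 284.16 K = 11.01°C.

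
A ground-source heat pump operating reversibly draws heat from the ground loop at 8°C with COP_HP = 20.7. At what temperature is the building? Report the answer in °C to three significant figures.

COP_HP = T_H/(T_H − T_C) rearranges to T_H = COP·T_C/(COP − 1).
With T_C = 281.15 K, T_H = 20.7 × 281.15/19.70 = 295.42 K.
Converting, 295.42 K = 22.27°C.

22.3 °C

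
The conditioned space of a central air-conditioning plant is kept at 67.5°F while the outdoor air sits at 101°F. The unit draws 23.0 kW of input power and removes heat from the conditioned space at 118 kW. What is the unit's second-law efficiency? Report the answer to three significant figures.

COP_actual = Q̇_C/Ẇ = 118.0/23.00 = 5.130.
In absolute terms T_C = 292.87 K and T_H = 311.48 K, so ΔT = 18.61 K.
COP_Carnot = T_C/ΔT = 292.87/18.61 = 15.74.
η_II = COP_actual/COP_Carnot = 5.130/15.74 = 0.3260.

0.326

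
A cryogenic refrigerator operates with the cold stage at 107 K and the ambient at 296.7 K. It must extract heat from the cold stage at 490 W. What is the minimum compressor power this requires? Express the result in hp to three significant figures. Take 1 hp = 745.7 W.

The reservoir spacing is ΔT = 296.7 − 107 = 189.7 K.
COP_Carnot = T_C/ΔT = 107.00/189.7 = 0.5640.
Ẇ_min = Q̇/COP_Carnot = 490.0/0.5640 = 868.7 W = 1.165 hp.

1.16 hp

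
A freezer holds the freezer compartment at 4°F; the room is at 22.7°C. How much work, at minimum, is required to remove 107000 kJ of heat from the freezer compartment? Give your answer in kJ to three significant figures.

In absolute terms T_C = 257.59 K and T_H = 295.85 K, so ΔT = 38.26 K.
The reversible limit is COP_R = T_C/ΔT = 6.734, so W_min = Q_C/COP = Q_C·ΔT/T_C.
W_min = 107000 × 38.26/257.59 = 15890 kJ.

15900 kJ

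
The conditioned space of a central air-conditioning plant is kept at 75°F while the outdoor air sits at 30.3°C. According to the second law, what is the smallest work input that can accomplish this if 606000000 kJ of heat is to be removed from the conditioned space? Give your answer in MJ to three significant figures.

13100 MJ

In absolute terms T_C = 297.04 K and T_H = 303.45 K, so ΔT = 6.411 K.
The reversible limit is COP_R = T_C/ΔT = 46.33, so W_min = Q_C/COP = Q_C·ΔT/T_C.
W_min = 606000000 × 6.411/297.04 = 13080000 kJ = 13080 MJ.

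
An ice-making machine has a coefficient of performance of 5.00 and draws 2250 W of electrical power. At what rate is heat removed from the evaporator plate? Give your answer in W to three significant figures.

11300 W

Q̇_C = COP × Ẇ = 5.00 × 2250 = 11250 W.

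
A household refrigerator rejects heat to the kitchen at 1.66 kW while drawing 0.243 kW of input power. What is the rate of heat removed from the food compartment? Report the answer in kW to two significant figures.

For a cyclic device the first law requires Q̇_H = Q̇_C + Ẇ.
Q̇_C = Q̇_H − Ẇ = 1.417 kW.

1.4 kW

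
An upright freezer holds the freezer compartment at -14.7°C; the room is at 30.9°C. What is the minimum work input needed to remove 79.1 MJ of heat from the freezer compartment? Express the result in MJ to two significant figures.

14 MJ

In absolute terms T_C = 258.45 K and T_H = 304.05 K, so ΔT = 45.60 K.
The reversible limit is COP_R = T_C/ΔT = 5.668, so W_min = Q_C/COP = Q_C·ΔT/T_C.
W_min = 79.10 × 45.60/258.45 = 13.96 MJ.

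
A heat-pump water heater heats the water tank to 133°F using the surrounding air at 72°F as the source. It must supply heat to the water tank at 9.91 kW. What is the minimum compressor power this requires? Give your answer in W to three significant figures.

In absolute terms T_C = 295.37 K and T_H = 329.26 K, so ΔT = 33.89 K.
COP_Carnot = T_H/ΔT = 329.26/33.89 = 9.716.
Ẇ_min = Q̇/COP_Carnot = 9.910/9.716 = 1.020 kW = 1020 W.

1020 W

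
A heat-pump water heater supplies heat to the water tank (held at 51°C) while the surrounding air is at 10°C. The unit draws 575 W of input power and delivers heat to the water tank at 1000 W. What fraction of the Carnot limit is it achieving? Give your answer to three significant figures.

0.220

COP_actual = Q̇_H/Ẇ = 1000/575.0 = 1.739.
In absolute terms T_C = 283.15 K and T_H = 324.15 K, so ΔT = 41.00 K.
COP_Carnot = T_H/ΔT = 324.15/41.00 = 7.906.
η_II = COP_actual/COP_Carnot = 1.739/7.906 = 0.2200.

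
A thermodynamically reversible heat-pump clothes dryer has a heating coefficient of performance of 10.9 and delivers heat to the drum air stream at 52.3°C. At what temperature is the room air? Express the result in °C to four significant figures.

COP_HP = T_H/(T_H − T_C) gives T_H − T_C = T_H/COP.
With T_H = 325.45 K, T_C = 325.45 × (1 − 1/10.9) = 295.59 K.
Converting, 295.59 K = 22.44°C.

22.44 °C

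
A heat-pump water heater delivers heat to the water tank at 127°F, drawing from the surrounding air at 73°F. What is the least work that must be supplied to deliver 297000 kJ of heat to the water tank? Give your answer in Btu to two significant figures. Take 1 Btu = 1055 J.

In absolute terms T_C = 295.93 K and T_H = 325.93 K, so ΔT = 30.00 K.
The reversible limit is COP_HP = T_H/ΔT = 10.86, so W_min = Q_H/COP = Q_H·ΔT/T_H.
W_min = 297000 × 30.00/325.93 = 27340 kJ = 25910 Btu.

26000 Btu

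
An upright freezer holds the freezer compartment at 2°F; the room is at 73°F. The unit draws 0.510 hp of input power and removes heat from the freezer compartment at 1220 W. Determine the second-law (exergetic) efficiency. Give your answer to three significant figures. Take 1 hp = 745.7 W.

Converting, Q̇_C = 1220 W = 1.636 hp, so COP_actual = Q̇_C/Ẇ = 1.636/0.5100 = 3.208.
In absolute terms T_C = 256.48 K and T_H = 295.93 K, so ΔT = 39.44 K.
COP_Carnot = T_C/ΔT = 256.48/39.44 = 6.502.
η_II = COP_actual/COP_Carnot = 3.208/6.502 = 0.4933.

0.493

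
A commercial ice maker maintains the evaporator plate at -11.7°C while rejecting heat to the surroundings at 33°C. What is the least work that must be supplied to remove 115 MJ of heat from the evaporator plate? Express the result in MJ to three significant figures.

19.7 MJ

In absolute terms T_C = 261.45 K and T_H = 306.15 K, so ΔT = 44.70 K.
The reversible limit is COP_R = T_C/ΔT = 5.849, so W_min = Q_C/COP = Q_C·ΔT/T_C.
W_min = 115.0 × 44.70/261.45 = 19.66 MJ.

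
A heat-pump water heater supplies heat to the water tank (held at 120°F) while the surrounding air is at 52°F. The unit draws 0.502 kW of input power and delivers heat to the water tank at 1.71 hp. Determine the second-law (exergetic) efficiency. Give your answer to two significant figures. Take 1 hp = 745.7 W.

0.30

Converting, Q̇_H = 1.710 hp = 1.275 kW, so COP_actual = Q̇_H/Ẇ = 1.275/0.5020 = 2.540.
In absolute terms T_C = 284.26 K and T_H = 322.04 K, so ΔT = 37.78 K.
COP_Carnot = T_H/ΔT = 322.04/37.78 = 8.525.
η_II = COP_actual/COP_Carnot = 2.540/8.525 = 0.2980.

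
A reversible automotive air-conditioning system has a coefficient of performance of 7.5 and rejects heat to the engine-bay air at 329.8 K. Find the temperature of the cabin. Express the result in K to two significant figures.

For a Carnot refrigerator COP_R = T_C/(T_H − T_C), so T_C = COP·T_H/(1 + COP).
With T_H = 329.80 K, T_C = 7.5 × 329.80/8.500 = 291.00 K.

290 K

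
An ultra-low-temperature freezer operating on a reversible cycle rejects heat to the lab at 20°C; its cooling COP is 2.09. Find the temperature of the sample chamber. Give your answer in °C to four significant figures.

-74.87 °C

For a Carnot refrigerator COP_R = T_C/(T_H − T_C), so T_C = COP·T_H/(1 + COP).
With T_H = 293.15 K, T_C = 2.09 × 293.15/3.090 = 198.28 K.
Converting, 198.28 K = -74.87°C.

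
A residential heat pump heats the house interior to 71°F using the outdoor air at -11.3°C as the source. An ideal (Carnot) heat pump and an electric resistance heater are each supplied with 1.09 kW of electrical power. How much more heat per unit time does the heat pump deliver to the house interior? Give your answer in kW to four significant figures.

In absolute terms T_C = 261.85 K and T_H = 294.82 K, so ΔT = 32.97 K.
COP_Carnot = T_H/ΔT = 294.82/32.97 = 8.943.
The heat pump delivers Q̇_H = COP × Ẇ = 9.748 kW; the resistance heater delivers Ẇ = 1.090 kW.
Extra = (COP − 1)·Ẇ = 8.658 kW.

8.658 kW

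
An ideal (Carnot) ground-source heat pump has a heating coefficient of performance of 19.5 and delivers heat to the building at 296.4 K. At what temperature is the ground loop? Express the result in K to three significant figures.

281 K

COP_HP = T_H/(T_H − T_C) gives T_H − T_C = T_H/COP.
With T_H = 296.40 K, T_C = 296.40 × (1 − 1/19.5) = 281.20 K.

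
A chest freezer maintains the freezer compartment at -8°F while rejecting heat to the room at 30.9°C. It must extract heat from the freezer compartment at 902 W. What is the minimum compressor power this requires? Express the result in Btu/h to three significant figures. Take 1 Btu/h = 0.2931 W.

652 Btu/h

In absolute terms T_C = 250.93 K and T_H = 304.05 K, so ΔT = 53.12 K.
COP_Carnot = T_C/ΔT = 250.93/53.12 = 4.724.
Ẇ_min = Q̇/COP_Carnot = 902.0/4.724 = 191.0 W = 651.5 Btu/h.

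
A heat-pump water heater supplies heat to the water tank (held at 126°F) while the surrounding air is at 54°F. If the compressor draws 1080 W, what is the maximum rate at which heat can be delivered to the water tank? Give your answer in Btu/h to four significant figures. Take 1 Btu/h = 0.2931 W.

29970 Btu/h

In absolute terms T_C = 285.37 K and T_H = 325.37 K, so ΔT = 40.00 K.
COP_Carnot = T_H/ΔT = 325.37/40.00 = 8.134.
Q̇_max = COP_Carnot × Ẇ = 8.134 × 1080 W = 8785 W = 29970 Btu/h.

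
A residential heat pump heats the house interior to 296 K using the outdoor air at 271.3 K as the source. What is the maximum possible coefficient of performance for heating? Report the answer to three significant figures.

12.0

The reservoir spacing is ΔT = 296 − 271.3 = 24.70 K.
For a reversible cycle, COP_Carnot = T_H/ΔT = 296.00/24.70 = 11.98.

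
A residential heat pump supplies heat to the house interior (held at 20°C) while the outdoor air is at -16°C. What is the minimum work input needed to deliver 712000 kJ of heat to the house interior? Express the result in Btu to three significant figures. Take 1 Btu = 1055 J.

82900 Btu

In absolute terms T_C = 257.15 K and T_H = 293.15 K, so ΔT = 36.00 K.
The reversible limit is COP_HP = T_H/ΔT = 8.143, so W_min = Q_H/COP = Q_H·ΔT/T_H.
W_min = 712000 × 36.00/293.15 = 87440 kJ = 82880 Btu.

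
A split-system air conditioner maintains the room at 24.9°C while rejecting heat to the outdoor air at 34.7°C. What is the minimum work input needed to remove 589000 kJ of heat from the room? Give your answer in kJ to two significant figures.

In absolute terms T_C = 298.05 K and T_H = 307.85 K, so ΔT = 9.800 K.
The reversible limit is COP_R = T_C/ΔT = 30.41, so W_min = Q_C/COP = Q_C·ΔT/T_C.
W_min = 589000 × 9.800/298.05 = 19370 kJ.

19000 kJ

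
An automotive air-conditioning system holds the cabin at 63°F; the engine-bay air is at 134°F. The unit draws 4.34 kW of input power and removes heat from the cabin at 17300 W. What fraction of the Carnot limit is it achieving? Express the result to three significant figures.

Converting, Q̇_C = 17300 W = 17.30 kW, so COP_actual = Q̇_C/Ẇ = 17.30/4.340 = 3.986.
In absolute terms T_C = 290.37 K and T_H = 329.82 K, so ΔT = 39.44 K.
COP_Carnot = T_C/ΔT = 290.37/39.44 = 7.362.
η_II = COP_actual/COP_Carnot = 3.986/7.362 = 0.5415.

0.541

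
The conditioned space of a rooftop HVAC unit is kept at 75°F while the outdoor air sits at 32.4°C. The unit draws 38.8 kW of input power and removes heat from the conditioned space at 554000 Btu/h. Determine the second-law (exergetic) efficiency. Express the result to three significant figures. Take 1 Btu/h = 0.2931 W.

Converting, Q̇_C = 554000 Btu/h = 162.4 kW, so COP_actual = Q̇_C/Ẇ = 162.4/38.80 = 4.185.
In absolute terms T_C = 297.04 K and T_H = 305.55 K, so ΔT = 8.511 K.
COP_Carnot = T_C/ΔT = 297.04/8.511 = 34.90.
η_II = COP_actual/COP_Carnot = 4.185/34.90 = 0.1199.

0.120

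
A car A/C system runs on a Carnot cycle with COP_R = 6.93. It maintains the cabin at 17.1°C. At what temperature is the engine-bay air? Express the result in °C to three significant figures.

COP_R = T_C/(T_H − T_C) gives T_H − T_C = T_C/COP.
With T_C = 290.25 K, T_H = 290.25 × (1 + 1/6.93) = 332.13 K.
Converting, 332.13 K = 58.98°C.

59.0 °C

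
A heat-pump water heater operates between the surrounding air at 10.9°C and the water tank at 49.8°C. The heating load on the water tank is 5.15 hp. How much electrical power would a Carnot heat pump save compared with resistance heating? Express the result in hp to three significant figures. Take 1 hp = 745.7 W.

In absolute terms T_C = 284.05 K and T_H = 322.95 K, so ΔT = 38.90 K.
COP_Carnot = T_H/ΔT = 322.95/38.90 = 8.302.
Resistance heating needs Ẇ_res = Q̇_H = 5.150 hp; the reversible heat pump needs only Ẇ_hp = Q̇_H/COP = 0.6203 hp.
Saving = 5.150 − 0.6203 = 4.530 hp.

4.53 hp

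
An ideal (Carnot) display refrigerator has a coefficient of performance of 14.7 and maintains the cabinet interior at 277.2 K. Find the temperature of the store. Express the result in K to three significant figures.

296 K

COP_R = T_C/(T_H − T_C) gives T_H − T_C = T_C/COP.
With T_C = 277.20 K, T_H = 277.20 × (1 + 1/14.7) = 296.06 K.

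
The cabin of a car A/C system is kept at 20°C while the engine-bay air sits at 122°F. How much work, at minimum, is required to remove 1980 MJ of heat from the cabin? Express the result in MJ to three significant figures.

203 MJ

In absolute terms T_C = 293.15 K and T_H = 323.15 K, so ΔT = 30.00 K.
The reversible limit is COP_R = T_C/ΔT = 9.772, so W_min = Q_C/COP = Q_C·ΔT/T_C.
W_min = 1980 × 30.00/293.15 = 202.6 MJ.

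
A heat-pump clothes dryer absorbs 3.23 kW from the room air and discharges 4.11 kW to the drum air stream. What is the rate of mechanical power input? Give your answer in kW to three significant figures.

For a cyclic device the first law requires Q̇_H = Q̇_C + Ẇ.
Ẇ = Q̇_H − Q̇_C = 0.8800 kW.

0.880 kW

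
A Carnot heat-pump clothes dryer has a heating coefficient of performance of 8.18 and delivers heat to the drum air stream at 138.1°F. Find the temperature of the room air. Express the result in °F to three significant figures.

65.0 °F

COP_HP = T_H/(T_H − T_C) gives T_H − T_C = T_H/COP.
With T_H = 332.09 K, T_C = 332.09 × (1 − 1/8.18) = 291.50 K.
Converting, 291.50 K = 65.02°F.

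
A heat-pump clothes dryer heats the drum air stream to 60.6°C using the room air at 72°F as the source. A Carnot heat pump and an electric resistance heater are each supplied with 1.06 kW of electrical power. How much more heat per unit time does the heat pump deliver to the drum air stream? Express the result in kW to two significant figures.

8.2 kW

In absolute terms T_C = 295.37 K and T_H = 333.75 K, so ΔT = 38.38 K.
COP_Carnot = T_H/ΔT = 333.75/38.38 = 8.696.
The heat pump delivers Q̇_H = COP × Ẇ = 9.218 kW; the resistance heater delivers Ẇ = 1.060 kW.
Extra = (COP − 1)·Ẇ = 8.158 kW.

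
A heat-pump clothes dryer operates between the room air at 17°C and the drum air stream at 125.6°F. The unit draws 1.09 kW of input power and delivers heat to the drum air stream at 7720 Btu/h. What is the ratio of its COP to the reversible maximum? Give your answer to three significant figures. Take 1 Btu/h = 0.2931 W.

0.223

Converting, Q̇_H = 7720 Btu/h = 2.263 kW, so COP_actual = Q̇_H/Ẇ = 2.263/1.090 = 2.076.
In absolute terms T_C = 290.15 K and T_H = 325.15 K, so ΔT = 35.00 K.
COP_Carnot = T_H/ΔT = 325.15/35.00 = 9.290.
η_II = COP_actual/COP_Carnot = 2.076/9.290 = 0.2235.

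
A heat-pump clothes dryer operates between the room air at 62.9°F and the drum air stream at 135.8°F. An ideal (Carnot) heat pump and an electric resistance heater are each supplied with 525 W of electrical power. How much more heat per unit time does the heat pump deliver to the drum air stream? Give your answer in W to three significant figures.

3760 W

In absolute terms T_C = 290.32 K and T_H = 330.82 K, so ΔT = 40.50 K.
COP_Carnot = T_H/ΔT = 330.82/40.50 = 8.168.
The heat pump delivers Q̇_H = COP × Ẇ = 4288 W; the resistance heater delivers Ẇ = 525.0 W.
Extra = (COP − 1)·Ẇ = 3763 W.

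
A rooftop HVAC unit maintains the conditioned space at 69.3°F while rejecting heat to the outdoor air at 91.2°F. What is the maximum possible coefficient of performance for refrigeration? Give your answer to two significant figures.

24

In absolute terms T_C = 293.87 K and T_H = 306.04 K, so ΔT = 12.17 K.
For a reversible cycle, COP_Carnot = T_C/ΔT = 293.87/12.17 = 24.15.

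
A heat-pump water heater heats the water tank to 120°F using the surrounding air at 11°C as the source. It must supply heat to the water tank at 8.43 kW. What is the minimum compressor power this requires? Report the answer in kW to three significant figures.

0.992 kW

In absolute terms T_C = 284.15 K and T_H = 322.04 K, so ΔT = 37.89 K.
COP_Carnot = T_H/ΔT = 322.04/37.89 = 8.500.
Ẇ_min = Q̇/COP_Carnot = 8.430/8.500 = 0.9918 kW.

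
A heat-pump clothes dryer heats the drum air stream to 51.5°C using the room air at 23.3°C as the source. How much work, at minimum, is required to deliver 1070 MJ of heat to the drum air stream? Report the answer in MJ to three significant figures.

In absolute terms T_C = 296.45 K and T_H = 324.65 K, so ΔT = 28.20 K.
The reversible limit is COP_HP = T_H/ΔT = 11.51, so W_min = Q_H/COP = Q_H·ΔT/T_H.
W_min = 1070 × 28.20/324.65 = 92.94 MJ.

92.9 MJ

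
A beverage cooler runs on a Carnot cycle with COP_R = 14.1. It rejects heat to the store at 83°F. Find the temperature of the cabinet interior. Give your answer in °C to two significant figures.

8.4 °C

For a Carnot refrigerator COP_R = T_C/(T_H − T_C), so T_C = COP·T_H/(1 + COP).
With T_H = 301.48 K, T_C = 14.1 × 301.48/15.10 = 281.52 K.
Converting, 281.52 K = 8.37°C.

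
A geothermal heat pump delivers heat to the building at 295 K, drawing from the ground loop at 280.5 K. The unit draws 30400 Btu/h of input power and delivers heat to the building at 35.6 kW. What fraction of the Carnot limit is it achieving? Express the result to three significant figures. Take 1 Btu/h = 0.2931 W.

Converting, Q̇_H = 35.60 kW = 121500 Btu/h, so COP_actual = Q̇_H/Ẇ = 121500/30400 = 3.995.
The reservoir spacing is ΔT = 295 − 280.5 = 14.50 K.
COP_Carnot = T_H/ΔT = 295.00/14.50 = 20.34.
η_II = COP_actual/COP_Carnot = 3.995/20.34 = 0.1964.

0.196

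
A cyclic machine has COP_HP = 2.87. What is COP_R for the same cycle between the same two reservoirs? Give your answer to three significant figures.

1.87

Since Q_H = Q_C + W for any cycle, COP_R = Q_C/W = Q_H/W − 1.
COP_R = 2.87 − 1 = 1.87.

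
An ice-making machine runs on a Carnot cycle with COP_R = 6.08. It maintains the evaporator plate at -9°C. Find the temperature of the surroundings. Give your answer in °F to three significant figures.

COP_R = T_C/(T_H − T_C) gives T_H − T_C = T_C/COP.
With T_C = 264.15 K, T_H = 264.15 × (1 + 1/6.08) = 307.60 K.
Converting, 307.60 K = 94.00°F.

94.0 °F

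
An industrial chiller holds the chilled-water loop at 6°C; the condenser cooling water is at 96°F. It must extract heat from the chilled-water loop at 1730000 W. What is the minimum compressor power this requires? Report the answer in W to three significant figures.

In absolute terms T_C = 279.15 K and T_H = 308.71 K, so ΔT = 29.56 K.
COP_Carnot = T_C/ΔT = 279.15/29.56 = 9.445.
Ẇ_min = Q̇/COP_Carnot = 1730000/9.445 = 183200 W.

183000 W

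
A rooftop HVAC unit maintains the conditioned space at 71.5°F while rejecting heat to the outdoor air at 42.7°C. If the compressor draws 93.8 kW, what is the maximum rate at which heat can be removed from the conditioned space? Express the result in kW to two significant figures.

In absolute terms T_C = 295.09 K and T_H = 315.85 K, so ΔT = 20.76 K.
COP_Carnot = T_C/ΔT = 295.09/20.76 = 14.22.
Q̇_max = COP_Carnot × Ẇ = 14.22 × 93.80 kW = 1334 kW.

1300 kW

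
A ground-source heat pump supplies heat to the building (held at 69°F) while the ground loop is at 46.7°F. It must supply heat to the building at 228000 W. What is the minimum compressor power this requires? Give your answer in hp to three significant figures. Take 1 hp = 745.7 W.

12.9 hp

In absolute terms T_C = 281.32 K and T_H = 293.71 K, so ΔT = 12.39 K.
COP_Carnot = T_H/ΔT = 293.71/12.39 = 23.71.
Ẇ_min = Q̇/COP_Carnot = 228000/23.71 = 9617 W = 12.90 hp.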